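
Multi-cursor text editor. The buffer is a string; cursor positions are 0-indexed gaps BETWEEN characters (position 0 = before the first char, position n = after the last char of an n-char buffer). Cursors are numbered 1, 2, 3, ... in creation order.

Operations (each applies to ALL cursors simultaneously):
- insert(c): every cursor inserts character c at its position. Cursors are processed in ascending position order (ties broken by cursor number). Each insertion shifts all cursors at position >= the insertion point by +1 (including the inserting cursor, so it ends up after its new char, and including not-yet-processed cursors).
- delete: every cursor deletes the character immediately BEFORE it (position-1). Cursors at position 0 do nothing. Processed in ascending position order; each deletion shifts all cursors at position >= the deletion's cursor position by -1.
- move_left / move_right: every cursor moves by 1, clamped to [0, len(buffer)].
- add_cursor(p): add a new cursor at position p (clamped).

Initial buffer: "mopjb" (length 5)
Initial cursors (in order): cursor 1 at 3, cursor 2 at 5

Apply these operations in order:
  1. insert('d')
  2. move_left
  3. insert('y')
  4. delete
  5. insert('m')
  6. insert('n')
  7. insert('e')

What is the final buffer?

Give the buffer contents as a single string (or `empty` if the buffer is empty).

After op 1 (insert('d')): buffer="mopdjbd" (len 7), cursors c1@4 c2@7, authorship ...1..2
After op 2 (move_left): buffer="mopdjbd" (len 7), cursors c1@3 c2@6, authorship ...1..2
After op 3 (insert('y')): buffer="mopydjbyd" (len 9), cursors c1@4 c2@8, authorship ...11..22
After op 4 (delete): buffer="mopdjbd" (len 7), cursors c1@3 c2@6, authorship ...1..2
After op 5 (insert('m')): buffer="mopmdjbmd" (len 9), cursors c1@4 c2@8, authorship ...11..22
After op 6 (insert('n')): buffer="mopmndjbmnd" (len 11), cursors c1@5 c2@10, authorship ...111..222
After op 7 (insert('e')): buffer="mopmnedjbmned" (len 13), cursors c1@6 c2@12, authorship ...1111..2222

Answer: mopmnedjbmned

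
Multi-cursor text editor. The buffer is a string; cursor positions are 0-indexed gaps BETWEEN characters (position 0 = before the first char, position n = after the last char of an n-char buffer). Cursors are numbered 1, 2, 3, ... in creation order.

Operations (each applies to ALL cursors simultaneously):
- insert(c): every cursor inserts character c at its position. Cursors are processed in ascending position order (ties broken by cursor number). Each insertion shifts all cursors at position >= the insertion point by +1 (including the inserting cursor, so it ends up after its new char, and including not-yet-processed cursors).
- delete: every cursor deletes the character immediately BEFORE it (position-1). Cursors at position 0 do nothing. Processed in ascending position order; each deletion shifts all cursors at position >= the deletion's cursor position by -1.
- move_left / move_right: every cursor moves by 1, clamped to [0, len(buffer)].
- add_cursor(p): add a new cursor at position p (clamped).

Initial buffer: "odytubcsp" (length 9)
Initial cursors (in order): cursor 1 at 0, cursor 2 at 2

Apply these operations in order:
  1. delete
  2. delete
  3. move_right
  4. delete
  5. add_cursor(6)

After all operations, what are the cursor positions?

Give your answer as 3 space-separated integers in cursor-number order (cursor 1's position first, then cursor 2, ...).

Answer: 0 0 6

Derivation:
After op 1 (delete): buffer="oytubcsp" (len 8), cursors c1@0 c2@1, authorship ........
After op 2 (delete): buffer="ytubcsp" (len 7), cursors c1@0 c2@0, authorship .......
After op 3 (move_right): buffer="ytubcsp" (len 7), cursors c1@1 c2@1, authorship .......
After op 4 (delete): buffer="tubcsp" (len 6), cursors c1@0 c2@0, authorship ......
After op 5 (add_cursor(6)): buffer="tubcsp" (len 6), cursors c1@0 c2@0 c3@6, authorship ......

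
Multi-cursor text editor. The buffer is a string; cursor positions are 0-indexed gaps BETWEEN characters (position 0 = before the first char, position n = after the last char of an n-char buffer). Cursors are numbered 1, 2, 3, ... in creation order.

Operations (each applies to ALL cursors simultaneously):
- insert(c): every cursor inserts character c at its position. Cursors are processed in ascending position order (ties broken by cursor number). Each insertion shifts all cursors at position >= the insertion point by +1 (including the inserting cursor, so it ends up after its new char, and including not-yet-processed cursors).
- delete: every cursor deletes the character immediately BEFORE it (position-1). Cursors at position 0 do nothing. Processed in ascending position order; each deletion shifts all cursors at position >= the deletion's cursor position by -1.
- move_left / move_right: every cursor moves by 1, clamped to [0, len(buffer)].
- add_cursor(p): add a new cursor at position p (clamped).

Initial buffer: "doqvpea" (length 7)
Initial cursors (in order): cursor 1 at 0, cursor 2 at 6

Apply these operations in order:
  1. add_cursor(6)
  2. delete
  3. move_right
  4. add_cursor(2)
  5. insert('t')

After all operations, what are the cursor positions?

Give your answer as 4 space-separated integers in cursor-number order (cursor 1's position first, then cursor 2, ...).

Answer: 2 9 9 4

Derivation:
After op 1 (add_cursor(6)): buffer="doqvpea" (len 7), cursors c1@0 c2@6 c3@6, authorship .......
After op 2 (delete): buffer="doqva" (len 5), cursors c1@0 c2@4 c3@4, authorship .....
After op 3 (move_right): buffer="doqva" (len 5), cursors c1@1 c2@5 c3@5, authorship .....
After op 4 (add_cursor(2)): buffer="doqva" (len 5), cursors c1@1 c4@2 c2@5 c3@5, authorship .....
After op 5 (insert('t')): buffer="dtotqvatt" (len 9), cursors c1@2 c4@4 c2@9 c3@9, authorship .1.4...23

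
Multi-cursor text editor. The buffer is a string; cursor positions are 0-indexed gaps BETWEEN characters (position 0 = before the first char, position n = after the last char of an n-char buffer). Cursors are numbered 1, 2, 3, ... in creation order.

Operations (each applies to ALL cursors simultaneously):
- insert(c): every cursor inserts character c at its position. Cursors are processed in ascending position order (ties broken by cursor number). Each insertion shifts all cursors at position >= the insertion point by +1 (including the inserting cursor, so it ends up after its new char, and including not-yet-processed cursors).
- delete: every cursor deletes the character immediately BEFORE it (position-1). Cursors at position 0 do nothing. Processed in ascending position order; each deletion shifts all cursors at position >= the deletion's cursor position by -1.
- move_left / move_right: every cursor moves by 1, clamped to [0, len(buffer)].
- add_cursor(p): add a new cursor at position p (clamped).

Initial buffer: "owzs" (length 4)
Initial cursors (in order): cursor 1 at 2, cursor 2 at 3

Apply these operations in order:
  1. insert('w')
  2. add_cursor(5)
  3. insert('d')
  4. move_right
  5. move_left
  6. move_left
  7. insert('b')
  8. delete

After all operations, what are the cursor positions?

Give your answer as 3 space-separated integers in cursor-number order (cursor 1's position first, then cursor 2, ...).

After op 1 (insert('w')): buffer="owwzws" (len 6), cursors c1@3 c2@5, authorship ..1.2.
After op 2 (add_cursor(5)): buffer="owwzws" (len 6), cursors c1@3 c2@5 c3@5, authorship ..1.2.
After op 3 (insert('d')): buffer="owwdzwdds" (len 9), cursors c1@4 c2@8 c3@8, authorship ..11.223.
After op 4 (move_right): buffer="owwdzwdds" (len 9), cursors c1@5 c2@9 c3@9, authorship ..11.223.
After op 5 (move_left): buffer="owwdzwdds" (len 9), cursors c1@4 c2@8 c3@8, authorship ..11.223.
After op 6 (move_left): buffer="owwdzwdds" (len 9), cursors c1@3 c2@7 c3@7, authorship ..11.223.
After op 7 (insert('b')): buffer="owwbdzwdbbds" (len 12), cursors c1@4 c2@10 c3@10, authorship ..111.22233.
After op 8 (delete): buffer="owwdzwdds" (len 9), cursors c1@3 c2@7 c3@7, authorship ..11.223.

Answer: 3 7 7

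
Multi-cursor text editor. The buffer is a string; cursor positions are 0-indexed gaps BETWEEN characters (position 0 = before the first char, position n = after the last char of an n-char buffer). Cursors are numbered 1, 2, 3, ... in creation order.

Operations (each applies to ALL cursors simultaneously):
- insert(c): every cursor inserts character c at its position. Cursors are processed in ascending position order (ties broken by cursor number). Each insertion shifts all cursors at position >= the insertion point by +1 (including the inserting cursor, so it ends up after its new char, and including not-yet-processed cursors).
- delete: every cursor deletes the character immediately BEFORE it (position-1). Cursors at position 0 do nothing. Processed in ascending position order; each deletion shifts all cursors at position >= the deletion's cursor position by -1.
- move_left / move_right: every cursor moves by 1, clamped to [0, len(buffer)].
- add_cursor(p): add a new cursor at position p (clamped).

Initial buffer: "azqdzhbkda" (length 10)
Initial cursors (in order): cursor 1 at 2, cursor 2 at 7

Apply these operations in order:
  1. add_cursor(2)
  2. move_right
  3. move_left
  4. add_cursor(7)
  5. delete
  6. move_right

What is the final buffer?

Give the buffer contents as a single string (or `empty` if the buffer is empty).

Answer: qdzkda

Derivation:
After op 1 (add_cursor(2)): buffer="azqdzhbkda" (len 10), cursors c1@2 c3@2 c2@7, authorship ..........
After op 2 (move_right): buffer="azqdzhbkda" (len 10), cursors c1@3 c3@3 c2@8, authorship ..........
After op 3 (move_left): buffer="azqdzhbkda" (len 10), cursors c1@2 c3@2 c2@7, authorship ..........
After op 4 (add_cursor(7)): buffer="azqdzhbkda" (len 10), cursors c1@2 c3@2 c2@7 c4@7, authorship ..........
After op 5 (delete): buffer="qdzkda" (len 6), cursors c1@0 c3@0 c2@3 c4@3, authorship ......
After op 6 (move_right): buffer="qdzkda" (len 6), cursors c1@1 c3@1 c2@4 c4@4, authorship ......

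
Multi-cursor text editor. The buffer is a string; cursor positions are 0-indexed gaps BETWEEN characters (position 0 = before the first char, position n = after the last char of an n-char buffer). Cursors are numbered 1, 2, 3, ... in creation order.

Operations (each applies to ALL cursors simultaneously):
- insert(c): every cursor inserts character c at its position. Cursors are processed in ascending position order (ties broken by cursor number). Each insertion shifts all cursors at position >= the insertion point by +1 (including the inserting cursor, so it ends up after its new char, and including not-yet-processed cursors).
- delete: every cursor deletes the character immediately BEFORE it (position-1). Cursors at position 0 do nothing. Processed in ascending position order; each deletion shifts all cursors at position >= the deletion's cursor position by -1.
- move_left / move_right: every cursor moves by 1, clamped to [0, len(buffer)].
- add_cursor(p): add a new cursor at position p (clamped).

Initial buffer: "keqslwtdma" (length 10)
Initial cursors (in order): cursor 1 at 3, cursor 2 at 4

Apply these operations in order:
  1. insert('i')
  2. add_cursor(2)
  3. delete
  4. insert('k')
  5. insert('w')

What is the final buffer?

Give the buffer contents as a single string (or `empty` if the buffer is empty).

Answer: kkwqkwskwlwtdma

Derivation:
After op 1 (insert('i')): buffer="keqisilwtdma" (len 12), cursors c1@4 c2@6, authorship ...1.2......
After op 2 (add_cursor(2)): buffer="keqisilwtdma" (len 12), cursors c3@2 c1@4 c2@6, authorship ...1.2......
After op 3 (delete): buffer="kqslwtdma" (len 9), cursors c3@1 c1@2 c2@3, authorship .........
After op 4 (insert('k')): buffer="kkqksklwtdma" (len 12), cursors c3@2 c1@4 c2@6, authorship .3.1.2......
After op 5 (insert('w')): buffer="kkwqkwskwlwtdma" (len 15), cursors c3@3 c1@6 c2@9, authorship .33.11.22......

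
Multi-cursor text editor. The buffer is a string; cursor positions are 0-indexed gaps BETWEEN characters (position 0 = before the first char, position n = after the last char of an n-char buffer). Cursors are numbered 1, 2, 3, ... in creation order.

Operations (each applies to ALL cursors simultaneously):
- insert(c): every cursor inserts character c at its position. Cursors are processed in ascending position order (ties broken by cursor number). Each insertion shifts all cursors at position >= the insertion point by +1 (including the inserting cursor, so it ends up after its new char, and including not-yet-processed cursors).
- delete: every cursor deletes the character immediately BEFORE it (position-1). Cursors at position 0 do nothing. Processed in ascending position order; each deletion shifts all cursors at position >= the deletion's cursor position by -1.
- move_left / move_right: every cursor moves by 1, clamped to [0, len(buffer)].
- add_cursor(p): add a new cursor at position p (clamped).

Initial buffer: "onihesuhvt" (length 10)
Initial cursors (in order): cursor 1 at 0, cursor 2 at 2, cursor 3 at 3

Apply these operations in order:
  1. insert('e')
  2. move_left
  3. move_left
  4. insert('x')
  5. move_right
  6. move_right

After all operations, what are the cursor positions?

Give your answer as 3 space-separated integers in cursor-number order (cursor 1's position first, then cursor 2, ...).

After op 1 (insert('e')): buffer="eoneiehesuhvt" (len 13), cursors c1@1 c2@4 c3@6, authorship 1..2.3.......
After op 2 (move_left): buffer="eoneiehesuhvt" (len 13), cursors c1@0 c2@3 c3@5, authorship 1..2.3.......
After op 3 (move_left): buffer="eoneiehesuhvt" (len 13), cursors c1@0 c2@2 c3@4, authorship 1..2.3.......
After op 4 (insert('x')): buffer="xeoxnexiehesuhvt" (len 16), cursors c1@1 c2@4 c3@7, authorship 11.2.23.3.......
After op 5 (move_right): buffer="xeoxnexiehesuhvt" (len 16), cursors c1@2 c2@5 c3@8, authorship 11.2.23.3.......
After op 6 (move_right): buffer="xeoxnexiehesuhvt" (len 16), cursors c1@3 c2@6 c3@9, authorship 11.2.23.3.......

Answer: 3 6 9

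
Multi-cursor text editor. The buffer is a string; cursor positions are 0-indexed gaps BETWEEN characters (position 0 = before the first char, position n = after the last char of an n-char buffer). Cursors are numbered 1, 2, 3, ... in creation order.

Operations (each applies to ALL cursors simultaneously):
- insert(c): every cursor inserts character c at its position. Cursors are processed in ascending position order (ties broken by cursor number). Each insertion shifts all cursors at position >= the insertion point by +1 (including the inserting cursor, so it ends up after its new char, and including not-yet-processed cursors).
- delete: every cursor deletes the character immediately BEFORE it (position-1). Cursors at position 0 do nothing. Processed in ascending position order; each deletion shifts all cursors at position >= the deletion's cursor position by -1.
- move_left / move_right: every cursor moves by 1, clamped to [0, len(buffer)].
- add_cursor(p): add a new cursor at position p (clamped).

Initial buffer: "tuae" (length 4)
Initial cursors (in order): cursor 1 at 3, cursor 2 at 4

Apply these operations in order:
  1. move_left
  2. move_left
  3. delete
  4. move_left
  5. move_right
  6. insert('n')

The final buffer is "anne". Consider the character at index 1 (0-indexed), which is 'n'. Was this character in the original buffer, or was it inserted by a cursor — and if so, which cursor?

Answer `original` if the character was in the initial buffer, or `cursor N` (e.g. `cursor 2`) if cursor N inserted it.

After op 1 (move_left): buffer="tuae" (len 4), cursors c1@2 c2@3, authorship ....
After op 2 (move_left): buffer="tuae" (len 4), cursors c1@1 c2@2, authorship ....
After op 3 (delete): buffer="ae" (len 2), cursors c1@0 c2@0, authorship ..
After op 4 (move_left): buffer="ae" (len 2), cursors c1@0 c2@0, authorship ..
After op 5 (move_right): buffer="ae" (len 2), cursors c1@1 c2@1, authorship ..
After op 6 (insert('n')): buffer="anne" (len 4), cursors c1@3 c2@3, authorship .12.
Authorship (.=original, N=cursor N): . 1 2 .
Index 1: author = 1

Answer: cursor 1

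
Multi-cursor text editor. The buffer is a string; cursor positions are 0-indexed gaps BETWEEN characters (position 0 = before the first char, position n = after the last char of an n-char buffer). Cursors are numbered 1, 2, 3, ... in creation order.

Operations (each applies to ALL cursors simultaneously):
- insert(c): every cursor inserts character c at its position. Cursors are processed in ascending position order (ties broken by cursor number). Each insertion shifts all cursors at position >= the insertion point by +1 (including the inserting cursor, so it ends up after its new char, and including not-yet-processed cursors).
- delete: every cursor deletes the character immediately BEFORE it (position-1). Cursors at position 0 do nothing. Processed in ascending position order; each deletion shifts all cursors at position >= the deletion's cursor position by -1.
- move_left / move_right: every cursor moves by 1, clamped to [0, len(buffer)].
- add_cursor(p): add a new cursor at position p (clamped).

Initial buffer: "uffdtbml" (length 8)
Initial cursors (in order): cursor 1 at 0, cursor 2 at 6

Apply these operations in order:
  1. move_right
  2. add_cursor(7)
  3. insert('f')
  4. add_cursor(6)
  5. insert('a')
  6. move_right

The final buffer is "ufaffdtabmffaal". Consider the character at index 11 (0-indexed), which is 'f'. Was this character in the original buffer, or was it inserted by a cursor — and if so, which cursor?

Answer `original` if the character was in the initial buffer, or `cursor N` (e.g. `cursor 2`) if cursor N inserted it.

Answer: cursor 3

Derivation:
After op 1 (move_right): buffer="uffdtbml" (len 8), cursors c1@1 c2@7, authorship ........
After op 2 (add_cursor(7)): buffer="uffdtbml" (len 8), cursors c1@1 c2@7 c3@7, authorship ........
After op 3 (insert('f')): buffer="ufffdtbmffl" (len 11), cursors c1@2 c2@10 c3@10, authorship .1......23.
After op 4 (add_cursor(6)): buffer="ufffdtbmffl" (len 11), cursors c1@2 c4@6 c2@10 c3@10, authorship .1......23.
After op 5 (insert('a')): buffer="ufaffdtabmffaal" (len 15), cursors c1@3 c4@8 c2@14 c3@14, authorship .11....4..2323.
After op 6 (move_right): buffer="ufaffdtabmffaal" (len 15), cursors c1@4 c4@9 c2@15 c3@15, authorship .11....4..2323.
Authorship (.=original, N=cursor N): . 1 1 . . . . 4 . . 2 3 2 3 .
Index 11: author = 3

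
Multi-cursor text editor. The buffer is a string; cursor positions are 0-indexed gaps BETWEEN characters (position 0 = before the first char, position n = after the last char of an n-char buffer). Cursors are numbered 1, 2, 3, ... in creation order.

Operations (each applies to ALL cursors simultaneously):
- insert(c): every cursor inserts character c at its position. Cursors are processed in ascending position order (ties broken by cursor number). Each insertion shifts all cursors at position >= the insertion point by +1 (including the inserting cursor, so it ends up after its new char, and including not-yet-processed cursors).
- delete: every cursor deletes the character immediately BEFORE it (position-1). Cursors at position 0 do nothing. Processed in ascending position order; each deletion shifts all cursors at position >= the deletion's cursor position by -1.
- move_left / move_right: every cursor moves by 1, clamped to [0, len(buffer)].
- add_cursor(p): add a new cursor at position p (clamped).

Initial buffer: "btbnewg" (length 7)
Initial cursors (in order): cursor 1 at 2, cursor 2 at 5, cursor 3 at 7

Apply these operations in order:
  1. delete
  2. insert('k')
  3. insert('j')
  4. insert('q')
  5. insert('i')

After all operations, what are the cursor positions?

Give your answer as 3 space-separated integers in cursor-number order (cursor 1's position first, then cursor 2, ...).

Answer: 5 11 16

Derivation:
After op 1 (delete): buffer="bbnw" (len 4), cursors c1@1 c2@3 c3@4, authorship ....
After op 2 (insert('k')): buffer="bkbnkwk" (len 7), cursors c1@2 c2@5 c3@7, authorship .1..2.3
After op 3 (insert('j')): buffer="bkjbnkjwkj" (len 10), cursors c1@3 c2@7 c3@10, authorship .11..22.33
After op 4 (insert('q')): buffer="bkjqbnkjqwkjq" (len 13), cursors c1@4 c2@9 c3@13, authorship .111..222.333
After op 5 (insert('i')): buffer="bkjqibnkjqiwkjqi" (len 16), cursors c1@5 c2@11 c3@16, authorship .1111..2222.3333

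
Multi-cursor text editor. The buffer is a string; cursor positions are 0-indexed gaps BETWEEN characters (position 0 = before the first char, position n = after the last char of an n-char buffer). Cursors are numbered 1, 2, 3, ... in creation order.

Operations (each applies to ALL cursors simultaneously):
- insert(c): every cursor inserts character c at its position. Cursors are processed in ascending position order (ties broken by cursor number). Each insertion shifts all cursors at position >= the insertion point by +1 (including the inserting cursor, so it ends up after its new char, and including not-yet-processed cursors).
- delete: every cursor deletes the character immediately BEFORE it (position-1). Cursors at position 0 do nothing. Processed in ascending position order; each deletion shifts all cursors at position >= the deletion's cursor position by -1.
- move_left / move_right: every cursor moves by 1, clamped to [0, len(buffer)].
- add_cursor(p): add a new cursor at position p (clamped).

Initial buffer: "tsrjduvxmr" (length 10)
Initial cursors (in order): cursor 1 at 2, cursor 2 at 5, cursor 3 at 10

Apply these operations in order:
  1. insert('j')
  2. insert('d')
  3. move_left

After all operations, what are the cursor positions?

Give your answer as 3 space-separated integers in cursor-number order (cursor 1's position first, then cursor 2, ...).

After op 1 (insert('j')): buffer="tsjrjdjuvxmrj" (len 13), cursors c1@3 c2@7 c3@13, authorship ..1...2.....3
After op 2 (insert('d')): buffer="tsjdrjdjduvxmrjd" (len 16), cursors c1@4 c2@9 c3@16, authorship ..11...22.....33
After op 3 (move_left): buffer="tsjdrjdjduvxmrjd" (len 16), cursors c1@3 c2@8 c3@15, authorship ..11...22.....33

Answer: 3 8 15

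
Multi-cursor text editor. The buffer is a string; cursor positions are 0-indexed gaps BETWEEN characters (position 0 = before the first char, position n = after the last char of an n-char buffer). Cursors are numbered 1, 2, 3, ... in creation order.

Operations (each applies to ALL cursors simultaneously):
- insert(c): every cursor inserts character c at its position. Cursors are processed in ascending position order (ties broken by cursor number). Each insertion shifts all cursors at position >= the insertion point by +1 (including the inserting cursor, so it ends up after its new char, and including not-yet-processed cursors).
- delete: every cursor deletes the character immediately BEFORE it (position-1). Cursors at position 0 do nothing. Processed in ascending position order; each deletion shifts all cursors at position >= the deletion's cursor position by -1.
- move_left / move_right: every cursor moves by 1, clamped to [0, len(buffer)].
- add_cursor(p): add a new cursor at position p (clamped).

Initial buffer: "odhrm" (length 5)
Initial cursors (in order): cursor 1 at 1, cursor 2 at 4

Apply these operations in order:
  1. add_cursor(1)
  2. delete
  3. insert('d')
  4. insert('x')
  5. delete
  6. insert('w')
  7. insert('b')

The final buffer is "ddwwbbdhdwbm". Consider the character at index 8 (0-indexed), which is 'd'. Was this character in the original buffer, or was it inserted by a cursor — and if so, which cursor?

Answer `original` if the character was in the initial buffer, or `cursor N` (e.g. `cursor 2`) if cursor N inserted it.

After op 1 (add_cursor(1)): buffer="odhrm" (len 5), cursors c1@1 c3@1 c2@4, authorship .....
After op 2 (delete): buffer="dhm" (len 3), cursors c1@0 c3@0 c2@2, authorship ...
After op 3 (insert('d')): buffer="dddhdm" (len 6), cursors c1@2 c3@2 c2@5, authorship 13..2.
After op 4 (insert('x')): buffer="ddxxdhdxm" (len 9), cursors c1@4 c3@4 c2@8, authorship 1313..22.
After op 5 (delete): buffer="dddhdm" (len 6), cursors c1@2 c3@2 c2@5, authorship 13..2.
After op 6 (insert('w')): buffer="ddwwdhdwm" (len 9), cursors c1@4 c3@4 c2@8, authorship 1313..22.
After op 7 (insert('b')): buffer="ddwwbbdhdwbm" (len 12), cursors c1@6 c3@6 c2@11, authorship 131313..222.
Authorship (.=original, N=cursor N): 1 3 1 3 1 3 . . 2 2 2 .
Index 8: author = 2

Answer: cursor 2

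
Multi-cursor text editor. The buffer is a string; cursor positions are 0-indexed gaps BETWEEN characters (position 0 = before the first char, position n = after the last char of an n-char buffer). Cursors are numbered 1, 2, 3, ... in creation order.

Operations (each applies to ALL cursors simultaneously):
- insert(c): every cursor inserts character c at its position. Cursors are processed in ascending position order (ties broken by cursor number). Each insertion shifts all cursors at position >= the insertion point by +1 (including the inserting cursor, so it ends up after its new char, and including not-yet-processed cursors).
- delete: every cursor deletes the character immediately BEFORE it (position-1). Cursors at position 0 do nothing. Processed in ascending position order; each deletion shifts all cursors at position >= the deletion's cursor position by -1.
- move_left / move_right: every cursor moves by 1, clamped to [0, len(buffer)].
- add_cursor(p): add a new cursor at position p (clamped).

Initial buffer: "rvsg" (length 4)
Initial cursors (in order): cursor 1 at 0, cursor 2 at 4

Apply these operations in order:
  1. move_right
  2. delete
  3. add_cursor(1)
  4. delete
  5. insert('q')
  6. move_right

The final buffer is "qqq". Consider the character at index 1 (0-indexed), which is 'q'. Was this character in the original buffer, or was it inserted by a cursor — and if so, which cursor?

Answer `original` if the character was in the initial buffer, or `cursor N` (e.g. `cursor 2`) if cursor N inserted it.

Answer: cursor 2

Derivation:
After op 1 (move_right): buffer="rvsg" (len 4), cursors c1@1 c2@4, authorship ....
After op 2 (delete): buffer="vs" (len 2), cursors c1@0 c2@2, authorship ..
After op 3 (add_cursor(1)): buffer="vs" (len 2), cursors c1@0 c3@1 c2@2, authorship ..
After op 4 (delete): buffer="" (len 0), cursors c1@0 c2@0 c3@0, authorship 
After op 5 (insert('q')): buffer="qqq" (len 3), cursors c1@3 c2@3 c3@3, authorship 123
After op 6 (move_right): buffer="qqq" (len 3), cursors c1@3 c2@3 c3@3, authorship 123
Authorship (.=original, N=cursor N): 1 2 3
Index 1: author = 2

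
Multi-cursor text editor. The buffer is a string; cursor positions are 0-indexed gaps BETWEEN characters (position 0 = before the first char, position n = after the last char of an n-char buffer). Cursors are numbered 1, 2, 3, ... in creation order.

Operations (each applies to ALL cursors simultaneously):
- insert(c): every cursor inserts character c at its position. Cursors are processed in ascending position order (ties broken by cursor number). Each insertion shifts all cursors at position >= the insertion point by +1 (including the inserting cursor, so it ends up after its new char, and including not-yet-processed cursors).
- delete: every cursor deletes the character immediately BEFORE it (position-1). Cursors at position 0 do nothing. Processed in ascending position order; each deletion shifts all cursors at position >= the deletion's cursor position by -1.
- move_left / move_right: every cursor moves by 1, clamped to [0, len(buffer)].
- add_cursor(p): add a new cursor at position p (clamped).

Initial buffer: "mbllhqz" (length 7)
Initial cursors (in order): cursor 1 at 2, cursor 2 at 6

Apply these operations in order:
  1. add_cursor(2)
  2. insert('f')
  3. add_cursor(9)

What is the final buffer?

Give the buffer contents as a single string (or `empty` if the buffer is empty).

After op 1 (add_cursor(2)): buffer="mbllhqz" (len 7), cursors c1@2 c3@2 c2@6, authorship .......
After op 2 (insert('f')): buffer="mbffllhqfz" (len 10), cursors c1@4 c3@4 c2@9, authorship ..13....2.
After op 3 (add_cursor(9)): buffer="mbffllhqfz" (len 10), cursors c1@4 c3@4 c2@9 c4@9, authorship ..13....2.

Answer: mbffllhqfz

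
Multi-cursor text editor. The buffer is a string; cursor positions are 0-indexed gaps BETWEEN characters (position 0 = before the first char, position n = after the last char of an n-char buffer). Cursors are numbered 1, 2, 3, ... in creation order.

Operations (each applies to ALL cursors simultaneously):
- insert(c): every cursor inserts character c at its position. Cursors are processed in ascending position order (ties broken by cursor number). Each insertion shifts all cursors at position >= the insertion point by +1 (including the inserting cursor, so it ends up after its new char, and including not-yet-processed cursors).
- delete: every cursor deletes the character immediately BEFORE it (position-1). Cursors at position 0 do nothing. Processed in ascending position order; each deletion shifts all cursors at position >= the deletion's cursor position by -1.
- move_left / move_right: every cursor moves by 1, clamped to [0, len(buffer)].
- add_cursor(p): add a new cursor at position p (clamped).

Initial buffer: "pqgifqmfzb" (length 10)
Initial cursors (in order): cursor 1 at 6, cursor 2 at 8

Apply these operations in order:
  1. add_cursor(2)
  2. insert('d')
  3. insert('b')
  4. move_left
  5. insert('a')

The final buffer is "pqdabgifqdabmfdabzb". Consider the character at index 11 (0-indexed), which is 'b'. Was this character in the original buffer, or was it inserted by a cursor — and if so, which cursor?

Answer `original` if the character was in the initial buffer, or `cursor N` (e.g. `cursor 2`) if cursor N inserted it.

Answer: cursor 1

Derivation:
After op 1 (add_cursor(2)): buffer="pqgifqmfzb" (len 10), cursors c3@2 c1@6 c2@8, authorship ..........
After op 2 (insert('d')): buffer="pqdgifqdmfdzb" (len 13), cursors c3@3 c1@8 c2@11, authorship ..3....1..2..
After op 3 (insert('b')): buffer="pqdbgifqdbmfdbzb" (len 16), cursors c3@4 c1@10 c2@14, authorship ..33....11..22..
After op 4 (move_left): buffer="pqdbgifqdbmfdbzb" (len 16), cursors c3@3 c1@9 c2@13, authorship ..33....11..22..
After op 5 (insert('a')): buffer="pqdabgifqdabmfdabzb" (len 19), cursors c3@4 c1@11 c2@16, authorship ..333....111..222..
Authorship (.=original, N=cursor N): . . 3 3 3 . . . . 1 1 1 . . 2 2 2 . .
Index 11: author = 1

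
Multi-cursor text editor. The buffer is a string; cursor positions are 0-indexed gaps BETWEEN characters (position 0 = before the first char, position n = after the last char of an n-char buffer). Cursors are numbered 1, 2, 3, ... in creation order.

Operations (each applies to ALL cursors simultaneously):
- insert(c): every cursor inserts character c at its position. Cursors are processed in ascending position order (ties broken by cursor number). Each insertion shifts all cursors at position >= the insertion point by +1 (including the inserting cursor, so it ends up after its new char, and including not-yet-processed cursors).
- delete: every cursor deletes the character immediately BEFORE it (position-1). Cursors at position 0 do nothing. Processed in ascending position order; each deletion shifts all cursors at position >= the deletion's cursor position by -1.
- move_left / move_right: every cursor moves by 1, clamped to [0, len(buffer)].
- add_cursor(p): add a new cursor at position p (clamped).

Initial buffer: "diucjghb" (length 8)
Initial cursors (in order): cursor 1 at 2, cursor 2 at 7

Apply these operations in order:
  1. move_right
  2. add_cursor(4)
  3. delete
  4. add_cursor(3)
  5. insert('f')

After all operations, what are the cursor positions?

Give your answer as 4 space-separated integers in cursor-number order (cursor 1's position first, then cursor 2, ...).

Answer: 4 9 4 6

Derivation:
After op 1 (move_right): buffer="diucjghb" (len 8), cursors c1@3 c2@8, authorship ........
After op 2 (add_cursor(4)): buffer="diucjghb" (len 8), cursors c1@3 c3@4 c2@8, authorship ........
After op 3 (delete): buffer="dijgh" (len 5), cursors c1@2 c3@2 c2@5, authorship .....
After op 4 (add_cursor(3)): buffer="dijgh" (len 5), cursors c1@2 c3@2 c4@3 c2@5, authorship .....
After op 5 (insert('f')): buffer="diffjfghf" (len 9), cursors c1@4 c3@4 c4@6 c2@9, authorship ..13.4..2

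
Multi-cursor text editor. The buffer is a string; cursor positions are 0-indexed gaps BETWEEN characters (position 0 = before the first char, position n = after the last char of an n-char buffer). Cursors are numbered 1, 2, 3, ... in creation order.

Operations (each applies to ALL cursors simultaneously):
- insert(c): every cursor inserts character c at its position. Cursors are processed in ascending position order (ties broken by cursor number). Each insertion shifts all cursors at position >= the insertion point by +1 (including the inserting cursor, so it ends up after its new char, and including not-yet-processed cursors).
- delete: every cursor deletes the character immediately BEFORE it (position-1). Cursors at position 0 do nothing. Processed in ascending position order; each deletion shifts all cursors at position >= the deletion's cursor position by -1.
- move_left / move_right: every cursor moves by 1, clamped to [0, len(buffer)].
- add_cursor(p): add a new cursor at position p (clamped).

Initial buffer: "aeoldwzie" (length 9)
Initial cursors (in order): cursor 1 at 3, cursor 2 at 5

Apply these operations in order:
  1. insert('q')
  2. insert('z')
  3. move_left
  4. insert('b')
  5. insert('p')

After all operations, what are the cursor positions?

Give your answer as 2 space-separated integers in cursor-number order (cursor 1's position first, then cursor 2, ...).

Answer: 6 12

Derivation:
After op 1 (insert('q')): buffer="aeoqldqwzie" (len 11), cursors c1@4 c2@7, authorship ...1..2....
After op 2 (insert('z')): buffer="aeoqzldqzwzie" (len 13), cursors c1@5 c2@9, authorship ...11..22....
After op 3 (move_left): buffer="aeoqzldqzwzie" (len 13), cursors c1@4 c2@8, authorship ...11..22....
After op 4 (insert('b')): buffer="aeoqbzldqbzwzie" (len 15), cursors c1@5 c2@10, authorship ...111..222....
After op 5 (insert('p')): buffer="aeoqbpzldqbpzwzie" (len 17), cursors c1@6 c2@12, authorship ...1111..2222....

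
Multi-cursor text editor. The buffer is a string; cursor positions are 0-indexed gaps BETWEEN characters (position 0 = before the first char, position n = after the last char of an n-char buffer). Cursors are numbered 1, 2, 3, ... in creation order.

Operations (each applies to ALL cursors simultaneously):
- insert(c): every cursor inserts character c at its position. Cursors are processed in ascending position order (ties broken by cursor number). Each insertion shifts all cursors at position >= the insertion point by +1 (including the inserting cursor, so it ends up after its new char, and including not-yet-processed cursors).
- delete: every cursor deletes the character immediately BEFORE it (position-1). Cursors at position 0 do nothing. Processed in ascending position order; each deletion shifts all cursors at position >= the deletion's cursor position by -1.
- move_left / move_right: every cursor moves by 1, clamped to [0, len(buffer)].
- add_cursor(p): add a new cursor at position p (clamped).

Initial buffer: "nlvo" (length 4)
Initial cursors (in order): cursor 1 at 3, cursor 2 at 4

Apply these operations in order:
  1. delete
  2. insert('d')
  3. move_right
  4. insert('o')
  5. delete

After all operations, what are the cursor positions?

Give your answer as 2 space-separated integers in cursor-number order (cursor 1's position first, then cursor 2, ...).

Answer: 4 4

Derivation:
After op 1 (delete): buffer="nl" (len 2), cursors c1@2 c2@2, authorship ..
After op 2 (insert('d')): buffer="nldd" (len 4), cursors c1@4 c2@4, authorship ..12
After op 3 (move_right): buffer="nldd" (len 4), cursors c1@4 c2@4, authorship ..12
After op 4 (insert('o')): buffer="nlddoo" (len 6), cursors c1@6 c2@6, authorship ..1212
After op 5 (delete): buffer="nldd" (len 4), cursors c1@4 c2@4, authorship ..12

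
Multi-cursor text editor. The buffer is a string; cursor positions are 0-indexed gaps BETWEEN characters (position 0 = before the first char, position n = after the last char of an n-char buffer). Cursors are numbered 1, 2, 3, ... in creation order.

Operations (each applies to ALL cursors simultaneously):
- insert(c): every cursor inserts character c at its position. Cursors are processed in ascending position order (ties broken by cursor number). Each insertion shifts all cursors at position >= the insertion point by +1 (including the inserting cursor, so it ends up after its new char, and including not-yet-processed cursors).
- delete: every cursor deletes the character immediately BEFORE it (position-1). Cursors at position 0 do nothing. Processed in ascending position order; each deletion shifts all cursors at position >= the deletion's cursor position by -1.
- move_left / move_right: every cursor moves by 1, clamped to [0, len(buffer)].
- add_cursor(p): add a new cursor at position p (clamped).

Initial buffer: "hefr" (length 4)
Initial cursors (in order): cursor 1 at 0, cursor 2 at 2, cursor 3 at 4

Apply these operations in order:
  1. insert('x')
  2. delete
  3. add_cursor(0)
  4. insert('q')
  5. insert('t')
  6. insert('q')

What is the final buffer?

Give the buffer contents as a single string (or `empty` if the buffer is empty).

After op 1 (insert('x')): buffer="xhexfrx" (len 7), cursors c1@1 c2@4 c3@7, authorship 1..2..3
After op 2 (delete): buffer="hefr" (len 4), cursors c1@0 c2@2 c3@4, authorship ....
After op 3 (add_cursor(0)): buffer="hefr" (len 4), cursors c1@0 c4@0 c2@2 c3@4, authorship ....
After op 4 (insert('q')): buffer="qqheqfrq" (len 8), cursors c1@2 c4@2 c2@5 c3@8, authorship 14..2..3
After op 5 (insert('t')): buffer="qqttheqtfrqt" (len 12), cursors c1@4 c4@4 c2@8 c3@12, authorship 1414..22..33
After op 6 (insert('q')): buffer="qqttqqheqtqfrqtq" (len 16), cursors c1@6 c4@6 c2@11 c3@16, authorship 141414..222..333

Answer: qqttqqheqtqfrqtq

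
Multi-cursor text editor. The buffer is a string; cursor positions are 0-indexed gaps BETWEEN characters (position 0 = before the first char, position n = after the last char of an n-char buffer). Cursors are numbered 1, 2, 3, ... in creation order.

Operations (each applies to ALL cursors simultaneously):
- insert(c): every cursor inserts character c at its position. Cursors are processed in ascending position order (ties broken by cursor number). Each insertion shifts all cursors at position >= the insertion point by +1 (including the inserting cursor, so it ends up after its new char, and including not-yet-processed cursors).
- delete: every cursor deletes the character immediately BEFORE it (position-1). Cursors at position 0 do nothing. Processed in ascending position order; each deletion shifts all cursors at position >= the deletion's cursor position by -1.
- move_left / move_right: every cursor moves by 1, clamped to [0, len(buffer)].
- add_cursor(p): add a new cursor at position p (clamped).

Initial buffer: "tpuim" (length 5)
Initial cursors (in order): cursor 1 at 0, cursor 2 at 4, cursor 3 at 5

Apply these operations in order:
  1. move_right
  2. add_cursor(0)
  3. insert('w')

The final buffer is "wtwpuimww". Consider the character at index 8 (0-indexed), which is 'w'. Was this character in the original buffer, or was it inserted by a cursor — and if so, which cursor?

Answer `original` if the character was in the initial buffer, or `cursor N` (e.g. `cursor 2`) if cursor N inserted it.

After op 1 (move_right): buffer="tpuim" (len 5), cursors c1@1 c2@5 c3@5, authorship .....
After op 2 (add_cursor(0)): buffer="tpuim" (len 5), cursors c4@0 c1@1 c2@5 c3@5, authorship .....
After op 3 (insert('w')): buffer="wtwpuimww" (len 9), cursors c4@1 c1@3 c2@9 c3@9, authorship 4.1....23
Authorship (.=original, N=cursor N): 4 . 1 . . . . 2 3
Index 8: author = 3

Answer: cursor 3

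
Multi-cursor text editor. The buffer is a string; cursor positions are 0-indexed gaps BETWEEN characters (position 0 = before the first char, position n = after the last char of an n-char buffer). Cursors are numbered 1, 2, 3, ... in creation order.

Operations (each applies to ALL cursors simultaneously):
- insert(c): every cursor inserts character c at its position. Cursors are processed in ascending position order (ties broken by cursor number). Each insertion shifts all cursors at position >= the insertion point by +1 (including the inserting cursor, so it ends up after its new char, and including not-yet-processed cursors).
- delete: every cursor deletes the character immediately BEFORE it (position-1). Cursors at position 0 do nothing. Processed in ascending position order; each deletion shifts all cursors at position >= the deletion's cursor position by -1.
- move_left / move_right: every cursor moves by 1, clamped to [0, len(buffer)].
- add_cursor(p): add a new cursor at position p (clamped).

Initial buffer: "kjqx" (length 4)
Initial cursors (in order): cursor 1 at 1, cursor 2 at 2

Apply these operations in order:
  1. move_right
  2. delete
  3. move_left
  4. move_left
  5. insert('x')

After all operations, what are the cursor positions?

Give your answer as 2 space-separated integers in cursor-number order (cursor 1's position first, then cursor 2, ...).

Answer: 2 2

Derivation:
After op 1 (move_right): buffer="kjqx" (len 4), cursors c1@2 c2@3, authorship ....
After op 2 (delete): buffer="kx" (len 2), cursors c1@1 c2@1, authorship ..
After op 3 (move_left): buffer="kx" (len 2), cursors c1@0 c2@0, authorship ..
After op 4 (move_left): buffer="kx" (len 2), cursors c1@0 c2@0, authorship ..
After op 5 (insert('x')): buffer="xxkx" (len 4), cursors c1@2 c2@2, authorship 12..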